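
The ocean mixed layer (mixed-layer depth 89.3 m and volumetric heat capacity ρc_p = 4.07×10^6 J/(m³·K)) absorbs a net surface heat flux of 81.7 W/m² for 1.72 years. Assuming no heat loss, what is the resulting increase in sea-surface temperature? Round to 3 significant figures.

Areal heat capacity C = ρc_p × D = 4.07×10^6 × 89.3 = 3.63×10^8 J m⁻² K⁻¹.
Net heat input Q = F Δt = 81.7 × (1.72 years × 3.156×10^7 s/year) = 4.43×10^9 J/m².
ΔT = Q / C = 4.43×10^9 / 3.63×10^8 = 12.2 K.

12.2 K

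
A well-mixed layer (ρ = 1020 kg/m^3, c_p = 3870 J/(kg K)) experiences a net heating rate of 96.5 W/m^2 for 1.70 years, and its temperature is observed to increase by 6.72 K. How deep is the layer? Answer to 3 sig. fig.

195 m

Heat input Q = F Δt = 96.5 × 5.36×10^7 s = 5.18×10^9 J/m².
Required areal heat capacity C = Q / ΔT = 7.70×10^8 J/(m²·K).
Depth D = C / (ρ c_p) = 7.70×10^8 / (1020 × 3870) = 195 m.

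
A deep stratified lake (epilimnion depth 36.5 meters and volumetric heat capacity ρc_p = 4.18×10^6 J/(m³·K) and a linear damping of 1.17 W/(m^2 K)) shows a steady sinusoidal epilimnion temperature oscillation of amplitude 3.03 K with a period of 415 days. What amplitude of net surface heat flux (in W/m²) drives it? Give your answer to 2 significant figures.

Areal heat capacity C = ρc_p × D = 4.18×10^6 × 36.5 = 1.53×10^8 J/(m²·K).
ω = 2π / 3.59×10^7 s = 1.75×10^-7 s⁻¹.
√((Cω)² + λ²) = √((26.7)² + 1.17²) = 26.8 W/(m²·K).
F₀ = A × √((Cω)²+λ²) = 3.03 × 26.8 = 81.1 W/m².

81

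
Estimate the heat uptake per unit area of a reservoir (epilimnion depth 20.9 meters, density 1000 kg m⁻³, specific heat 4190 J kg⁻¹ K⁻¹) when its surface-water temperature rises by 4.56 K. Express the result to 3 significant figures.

3.99×10^8

Areal heat capacity C = ρ c_p D = 1000 × 4190 × 20.9 = 8.76×10^7 J m⁻² K⁻¹.
ΔQ = C ΔT = 8.76×10^7 × 4.56 = 3.99×10^8 J/m².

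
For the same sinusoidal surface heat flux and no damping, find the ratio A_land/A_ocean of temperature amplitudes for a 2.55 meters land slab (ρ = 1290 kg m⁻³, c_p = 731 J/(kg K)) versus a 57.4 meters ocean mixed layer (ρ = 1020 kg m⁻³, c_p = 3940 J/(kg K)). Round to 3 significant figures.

95.9

C_ocean = 1020 × 3940 × 57.4 = 2.31×10^8 J/(m²·K).
C_land = 1290 × 731 × 2.55 = 2.40×10^6 J/(m²·K).
Undamped amplitude ∝ 1/C, so A_land/A_ocean = C_ocean/C_land = 95.9.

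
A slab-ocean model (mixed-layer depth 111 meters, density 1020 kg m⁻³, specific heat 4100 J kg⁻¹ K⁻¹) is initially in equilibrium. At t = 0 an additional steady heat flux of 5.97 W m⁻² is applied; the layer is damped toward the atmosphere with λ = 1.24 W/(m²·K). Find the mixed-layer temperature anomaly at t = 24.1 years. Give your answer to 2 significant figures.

4.2 K

Areal heat capacity C = ρ c_p D = 1020 × 4100 × 111 = 4.64×10^8 J m⁻² K⁻¹.
τ = C / λ = 4.64×10^8 / 1.24 = 3.74×10^8 s.
Equilibrium anomaly ΔT_eq = F / λ = 5.97 / 1.24 = 4.81 K.
t = 24.1 years = 7.61×10^8 s, so t/τ = 2.03.
ΔT(t) = ΔT_eq (1 − e^(−t/τ)) = 4.81 × (1 − e^−2.03) = 4.18 K.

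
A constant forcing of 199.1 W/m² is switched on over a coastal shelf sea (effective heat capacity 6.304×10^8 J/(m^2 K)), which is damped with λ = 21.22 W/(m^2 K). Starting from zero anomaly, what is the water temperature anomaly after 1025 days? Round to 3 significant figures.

8.91 K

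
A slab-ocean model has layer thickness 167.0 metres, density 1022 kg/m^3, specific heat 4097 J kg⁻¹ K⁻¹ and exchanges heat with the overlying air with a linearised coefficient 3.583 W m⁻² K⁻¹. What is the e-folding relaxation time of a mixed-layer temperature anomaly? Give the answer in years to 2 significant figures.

Areal heat capacity C = ρ c_p D = 1022 × 4097 × 167.0 = 6.99×10^8 J m⁻² K⁻¹.
Relaxation time τ = C / λ = 6.99×10^8 / 3.583 = 1.95×10^8 s.
In years: 1.95×10^8 s / (3.156×10^7 s/year) = 6.18 years.

6.2 years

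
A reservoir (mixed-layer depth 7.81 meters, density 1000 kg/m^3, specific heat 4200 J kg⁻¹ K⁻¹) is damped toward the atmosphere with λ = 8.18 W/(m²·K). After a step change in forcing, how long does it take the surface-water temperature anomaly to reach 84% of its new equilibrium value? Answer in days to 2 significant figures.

Areal heat capacity C = ρ c_p D = 1000 × 4200 × 7.81 = 3.28×10^7 J/(m²·K).
τ = C / λ = 3.28×10^7 / 8.18 = 4.01×10^6 s.
Fraction reached: 1 − e^(−t/τ) = 0.84 ⇒ t = −τ ln(1 − 0.84) = τ × 1.83.
t = 7.35×10^6 s = 85.1 days.

85 days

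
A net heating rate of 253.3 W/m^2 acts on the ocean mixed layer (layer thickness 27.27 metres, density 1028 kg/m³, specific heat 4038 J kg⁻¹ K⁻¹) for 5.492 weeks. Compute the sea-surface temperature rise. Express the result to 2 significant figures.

7.4 K

Areal heat capacity C = ρ c_p D = 1028 × 4038 × 27.27 = 1.13×10^8 J/(m²·K).
Net heat input Q = F Δt = 253.3 × (5.492 weeks × 6.048×10^5 s/week) = 8.41×10^8 J/m².
ΔT = Q / C = 8.41×10^8 / 1.13×10^8 = 7.43 K.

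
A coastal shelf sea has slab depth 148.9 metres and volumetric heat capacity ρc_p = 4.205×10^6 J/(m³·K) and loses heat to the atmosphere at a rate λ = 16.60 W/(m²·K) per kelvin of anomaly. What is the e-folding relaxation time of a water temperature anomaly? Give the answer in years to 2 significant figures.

Areal heat capacity C = ρc_p × D = 4.205×10^6 × 148.9 = 6.26×10^8 J/(m²·K).
Relaxation time τ = C / λ = 6.26×10^8 / 16.60 = 3.77×10^7 s.
In years: 3.77×10^7 s / (3.156×10^7 s/year) = 1.20 years.

1.2 years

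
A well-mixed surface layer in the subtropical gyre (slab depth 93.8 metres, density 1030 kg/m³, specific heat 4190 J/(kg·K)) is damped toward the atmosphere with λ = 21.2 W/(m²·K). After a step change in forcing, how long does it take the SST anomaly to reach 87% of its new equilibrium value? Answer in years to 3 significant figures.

Areal heat capacity C = ρ c_p D = 1030 × 4190 × 93.8 = 4.05×10^8 J m⁻² K⁻¹.
τ = C / λ = 4.05×10^8 / 21.2 = 1.91×10^7 s.
Fraction reached: 1 − e^(−t/τ) = 0.87 ⇒ t = −τ ln(1 − 0.87) = τ × 2.04.
t = 3.90×10^7 s = 1.23 years.

1.23 years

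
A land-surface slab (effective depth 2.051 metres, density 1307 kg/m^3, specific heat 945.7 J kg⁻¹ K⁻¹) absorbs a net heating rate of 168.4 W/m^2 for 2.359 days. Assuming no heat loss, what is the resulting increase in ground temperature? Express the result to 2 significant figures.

14 K

Areal heat capacity C = ρ c_p D = 1307 × 945.7 × 2.051 = 2.54×10^6 J m⁻² K⁻¹.
Net heat input Q = F Δt = 168.4 × (2.359 days × 86400 s/day) = 3.43×10^7 J/m².
ΔT = Q / C = 3.43×10^7 / 2.54×10^6 = 13.5 K.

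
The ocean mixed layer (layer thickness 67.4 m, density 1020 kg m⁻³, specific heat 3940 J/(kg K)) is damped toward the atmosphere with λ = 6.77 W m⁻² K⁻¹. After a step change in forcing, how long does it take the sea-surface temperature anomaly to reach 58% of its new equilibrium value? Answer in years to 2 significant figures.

1.1 years

Areal heat capacity C = ρ c_p D = 1020 × 3940 × 67.4 = 2.71×10^8 J/(m²·K).
τ = C / λ = 2.71×10^8 / 6.77 = 4.00×10^7 s.
Fraction reached: 1 − e^(−t/τ) = 0.58 ⇒ t = −τ ln(1 − 0.58) = τ × 0.868.
t = 3.47×10^7 s = 1.10 years.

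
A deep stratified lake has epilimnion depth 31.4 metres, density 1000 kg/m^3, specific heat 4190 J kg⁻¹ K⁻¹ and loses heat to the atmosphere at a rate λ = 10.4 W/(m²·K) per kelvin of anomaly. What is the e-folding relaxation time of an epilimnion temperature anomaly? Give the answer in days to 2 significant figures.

Areal heat capacity C = ρ c_p D = 1000 × 4190 × 31.4 = 1.32×10^8 J m⁻² K⁻¹.
Relaxation time τ = C / λ = 1.32×10^8 / 10.4 = 1.27×10^7 s.
In days: 1.27×10^7 s / (86400 s/day) = 146 days.

150 days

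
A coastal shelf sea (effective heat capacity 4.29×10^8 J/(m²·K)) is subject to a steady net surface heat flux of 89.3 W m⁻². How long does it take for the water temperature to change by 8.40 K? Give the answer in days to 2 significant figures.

470 days

Areal heat capacity C = 4.29×10^8 J/(m²·K) (given).
Time required: Δt = C ΔT / F = 4.29×10^8 × 8.40 / 89.3 = 4.04×10^7 s.
In days: 4.04×10^7 s / (86400 s/day) = 467 days.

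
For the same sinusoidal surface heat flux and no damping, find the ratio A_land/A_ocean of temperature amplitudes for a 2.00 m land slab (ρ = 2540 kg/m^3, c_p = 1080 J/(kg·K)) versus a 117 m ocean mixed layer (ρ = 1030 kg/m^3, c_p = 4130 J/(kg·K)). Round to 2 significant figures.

C_ocean = 1030 × 4130 × 117 = 4.98×10^8 J/(m²·K).
C_land = 2540 × 1080 × 2.00 = 5.49×10^6 J/(m²·K).
Undamped amplitude ∝ 1/C, so A_land/A_ocean = C_ocean/C_land = 90.7.

91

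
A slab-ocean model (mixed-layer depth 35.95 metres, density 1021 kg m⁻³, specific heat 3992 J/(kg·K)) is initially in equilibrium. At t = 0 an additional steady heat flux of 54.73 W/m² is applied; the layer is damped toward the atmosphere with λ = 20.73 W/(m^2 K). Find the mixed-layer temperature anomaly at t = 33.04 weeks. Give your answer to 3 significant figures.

2.48 K

Areal heat capacity C = ρ c_p D = 1021 × 3992 × 35.95 = 1.47×10^8 J m⁻² K⁻¹.
τ = C / λ = 1.47×10^8 / 20.73 = 7.07×10^6 s.
Equilibrium anomaly ΔT_eq = F / λ = 54.73 / 20.73 = 2.64 K.
t = 33.04 weeks = 2.00×10^7 s, so t/τ = 2.83.
ΔT(t) = ΔT_eq (1 − e^(−t/τ)) = 2.64 × (1 − e^−2.83) = 2.48 K.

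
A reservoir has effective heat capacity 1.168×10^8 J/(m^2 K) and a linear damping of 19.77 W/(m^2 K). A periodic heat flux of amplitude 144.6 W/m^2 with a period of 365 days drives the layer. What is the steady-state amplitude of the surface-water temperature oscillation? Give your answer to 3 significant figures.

4.74 K

Areal heat capacity C = 1.168×10^8 J/(m^2 K) (given).
Angular frequency ω = 2π / T = 2π / 3.15×10^7 s = 1.99×10^-7 s⁻¹.
√((Cω)² + λ²) = √((23.3)² + 19.77²) = 30.5 W/(m²·K).
Amplitude A = F₀ / √((Cω)²+λ²) = 144.6 / 30.5 = 4.74 K.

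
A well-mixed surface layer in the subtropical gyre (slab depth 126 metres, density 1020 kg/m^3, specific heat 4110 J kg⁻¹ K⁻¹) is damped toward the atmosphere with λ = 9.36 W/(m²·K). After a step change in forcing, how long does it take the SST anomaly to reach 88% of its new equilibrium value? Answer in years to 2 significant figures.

3.8 years

Areal heat capacity C = ρ c_p D = 1020 × 4110 × 126 = 5.28×10^8 J/(m^2 K).
τ = C / λ = 5.28×10^8 / 9.36 = 5.64×10^7 s.
Fraction reached: 1 − e^(−t/τ) = 0.88 ⇒ t = −τ ln(1 − 0.88) = τ × 2.12.
t = 1.20×10^8 s = 3.79 years.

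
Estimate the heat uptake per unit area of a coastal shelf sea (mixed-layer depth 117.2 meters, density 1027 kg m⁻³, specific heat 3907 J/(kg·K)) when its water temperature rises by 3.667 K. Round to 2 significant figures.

Areal heat capacity C = ρ c_p D = 1027 × 3907 × 117.2 = 4.70×10^8 J/(m²·K).
ΔQ = C ΔT = 4.70×10^8 × 3.667 = 1.72×10^9 J/m².

1.7×10^9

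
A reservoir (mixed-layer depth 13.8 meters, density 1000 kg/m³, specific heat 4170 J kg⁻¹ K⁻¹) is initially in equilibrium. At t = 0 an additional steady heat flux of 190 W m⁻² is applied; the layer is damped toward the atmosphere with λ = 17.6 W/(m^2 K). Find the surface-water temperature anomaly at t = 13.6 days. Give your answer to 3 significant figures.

3.26 K

Areal heat capacity C = ρ c_p D = 1000 × 4170 × 13.8 = 5.75×10^7 J m⁻² K⁻¹.
τ = C / λ = 5.75×10^7 / 17.6 = 3.27×10^6 s.
Equilibrium anomaly ΔT_eq = F / λ = 190 / 17.6 = 10.8 K.
t = 13.6 days = 1.18×10^6 s, so t/τ = 0.359.
ΔT(t) = ΔT_eq (1 − e^(−t/τ)) = 10.8 × (1 − e^−0.359) = 3.26 K.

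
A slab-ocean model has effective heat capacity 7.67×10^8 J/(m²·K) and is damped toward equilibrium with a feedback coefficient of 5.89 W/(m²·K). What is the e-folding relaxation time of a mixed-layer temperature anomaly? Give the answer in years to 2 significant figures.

Areal heat capacity C = 7.67×10^8 J/(m²·K) (given).
Relaxation time τ = C / λ = 7.67×10^8 / 5.89 = 1.30×10^8 s.
In years: 1.30×10^8 s / (3.156×10^7 s/year) = 4.13 years.

4.1 years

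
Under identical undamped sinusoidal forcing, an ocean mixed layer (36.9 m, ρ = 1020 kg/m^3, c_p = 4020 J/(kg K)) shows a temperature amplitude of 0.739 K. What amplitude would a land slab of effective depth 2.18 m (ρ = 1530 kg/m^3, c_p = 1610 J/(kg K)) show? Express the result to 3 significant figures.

20.8 K

C_ocean = 1.51×10^8 J/(m²·K); C_land = 5.37×10^6 J/(m²·K).
A ∝ 1/C ⇒ A_land = A_ocean × C_ocean/C_land = 0.739 × 28.2 = 20.8 K.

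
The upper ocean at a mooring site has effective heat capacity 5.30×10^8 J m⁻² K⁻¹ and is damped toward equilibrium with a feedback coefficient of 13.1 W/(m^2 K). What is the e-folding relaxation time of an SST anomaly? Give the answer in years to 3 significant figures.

Areal heat capacity C = 5.30×10^8 J m⁻² K⁻¹ (given).
Relaxation time τ = C / λ = 5.30×10^8 / 13.1 = 4.05×10^7 s.
In years: 4.05×10^7 s / (3.156×10^7 s/year) = 1.28 years.

1.28 years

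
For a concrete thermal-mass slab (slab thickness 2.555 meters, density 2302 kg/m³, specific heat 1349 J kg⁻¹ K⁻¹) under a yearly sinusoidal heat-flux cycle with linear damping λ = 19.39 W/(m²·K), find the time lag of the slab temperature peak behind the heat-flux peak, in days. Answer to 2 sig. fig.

Areal heat capacity C = ρ c_p D = 2302 × 1349 × 2.555 = 7.93×10^6 J m⁻² K⁻¹.
ω = 2π / 3.15×10^7 s = 1.99×10^-7 s⁻¹.
Phase lag φ = arctan(Cω/λ) = arctan(1.58/19.39) = 0.0813 rad.
Time lag = φ / ω = 0.0813 / 1.99×10^-7 = 4.08×10^5 s = 4.73 days.

4.7 days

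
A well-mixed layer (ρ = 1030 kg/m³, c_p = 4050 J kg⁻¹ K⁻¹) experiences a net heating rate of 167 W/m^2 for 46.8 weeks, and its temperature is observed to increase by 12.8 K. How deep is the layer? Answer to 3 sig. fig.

88.5 m

Heat input Q = F Δt = 167 × 2.83×10^7 s = 4.73×10^9 J/m².
Required areal heat capacity C = Q / ΔT = 3.69×10^8 J/(m²·K).
Depth D = C / (ρ c_p) = 3.69×10^8 / (1030 × 4050) = 88.5 m.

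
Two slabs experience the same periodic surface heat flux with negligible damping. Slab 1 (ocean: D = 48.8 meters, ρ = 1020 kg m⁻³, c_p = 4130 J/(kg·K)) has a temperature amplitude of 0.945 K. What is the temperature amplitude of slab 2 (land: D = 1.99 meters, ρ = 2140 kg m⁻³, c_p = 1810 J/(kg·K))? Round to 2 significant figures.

25 K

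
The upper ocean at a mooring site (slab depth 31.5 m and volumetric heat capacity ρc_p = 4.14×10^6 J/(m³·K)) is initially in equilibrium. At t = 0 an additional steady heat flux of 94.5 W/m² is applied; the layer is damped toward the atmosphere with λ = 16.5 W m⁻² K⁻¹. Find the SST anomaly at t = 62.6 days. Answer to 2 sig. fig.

2.8 K

Areal heat capacity C = ρc_p × D = 4.14×10^6 × 31.5 = 1.30×10^8 J/(m^2 K).
τ = C / λ = 1.30×10^8 / 16.5 = 7.90×10^6 s.
Equilibrium anomaly ΔT_eq = F / λ = 94.5 / 16.5 = 5.73 K.
t = 62.6 days = 5.41×10^6 s, so t/τ = 0.684.
ΔT(t) = ΔT_eq (1 − e^(−t/τ)) = 5.73 × (1 − e^−0.684) = 2.84 K.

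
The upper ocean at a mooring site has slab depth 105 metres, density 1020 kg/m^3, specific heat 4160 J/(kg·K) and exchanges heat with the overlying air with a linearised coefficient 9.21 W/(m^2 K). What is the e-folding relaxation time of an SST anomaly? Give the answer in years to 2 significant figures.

1.5 years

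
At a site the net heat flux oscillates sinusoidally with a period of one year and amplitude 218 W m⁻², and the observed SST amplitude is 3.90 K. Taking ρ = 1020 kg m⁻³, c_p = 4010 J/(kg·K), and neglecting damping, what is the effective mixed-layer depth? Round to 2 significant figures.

69 m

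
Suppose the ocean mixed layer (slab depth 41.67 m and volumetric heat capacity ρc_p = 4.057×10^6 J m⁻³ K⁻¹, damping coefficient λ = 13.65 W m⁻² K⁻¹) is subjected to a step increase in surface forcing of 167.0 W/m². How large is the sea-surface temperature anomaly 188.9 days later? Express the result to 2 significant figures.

Areal heat capacity C = ρc_p × D = 4.057×10^6 × 41.67 = 1.69×10^8 J/(m²·K).
τ = C / λ = 1.69×10^8 / 13.65 = 1.24×10^7 s.
Equilibrium anomaly ΔT_eq = F / λ = 167.0 / 13.65 = 12.2 K.
t = 188.9 days = 1.63×10^7 s, so t/τ = 1.32.
ΔT(t) = ΔT_eq (1 − e^(−t/τ)) = 12.2 × (1 − e^−1.32) = 8.96 K.

9.0 K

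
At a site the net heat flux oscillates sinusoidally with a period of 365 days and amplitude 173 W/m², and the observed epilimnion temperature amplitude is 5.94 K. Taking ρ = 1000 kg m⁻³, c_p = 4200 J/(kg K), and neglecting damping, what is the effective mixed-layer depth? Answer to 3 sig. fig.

34.8 m

ω = 2π / 3.15×10^7 s = 1.99×10^-7 s⁻¹.
Required C = F₀ / (A ω) = 173 / (5.94 × 1.99×10^-7) = 1.46×10^8 J/(m²·K).
D = C / (ρ c_p) = 1.46×10^8 / (1000 × 4200) = 34.8 m.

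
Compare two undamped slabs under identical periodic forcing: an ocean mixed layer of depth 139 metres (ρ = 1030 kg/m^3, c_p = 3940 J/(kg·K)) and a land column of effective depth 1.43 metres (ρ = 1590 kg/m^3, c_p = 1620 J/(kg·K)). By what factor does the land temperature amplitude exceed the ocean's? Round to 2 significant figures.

150

C_ocean = 1030 × 3940 × 139 = 5.64×10^8 J/(m²·K).
C_land = 1590 × 1620 × 1.43 = 3.68×10^6 J/(m²·K).
Undamped amplitude ∝ 1/C, so A_land/A_ocean = C_ocean/C_land = 153.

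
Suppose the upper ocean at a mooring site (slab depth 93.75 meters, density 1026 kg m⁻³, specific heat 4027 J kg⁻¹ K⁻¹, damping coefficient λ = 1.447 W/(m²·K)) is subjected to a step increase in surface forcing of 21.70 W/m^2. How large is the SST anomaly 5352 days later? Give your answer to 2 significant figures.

Areal heat capacity C = ρ c_p D = 1026 × 4027 × 93.75 = 3.87×10^8 J m⁻² K⁻¹.
τ = C / λ = 3.87×10^8 / 1.447 = 2.68×10^8 s.
Equilibrium anomaly ΔT_eq = F / λ = 21.70 / 1.447 = 15.0 K.
t = 5352 days = 4.62×10^8 s, so t/τ = 1.73.
ΔT(t) = ΔT_eq (1 − e^(−t/τ)) = 15.0 × (1 − e^−1.73) = 12.3 K.

12 K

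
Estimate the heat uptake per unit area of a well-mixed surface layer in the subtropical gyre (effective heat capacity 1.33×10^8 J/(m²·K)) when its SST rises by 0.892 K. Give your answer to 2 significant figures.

1.2×10^8

Areal heat capacity C = 1.33×10^8 J/(m²·K) (given).
ΔQ = C ΔT = 1.33×10^8 × 0.892 = 1.19×10^8 J/m².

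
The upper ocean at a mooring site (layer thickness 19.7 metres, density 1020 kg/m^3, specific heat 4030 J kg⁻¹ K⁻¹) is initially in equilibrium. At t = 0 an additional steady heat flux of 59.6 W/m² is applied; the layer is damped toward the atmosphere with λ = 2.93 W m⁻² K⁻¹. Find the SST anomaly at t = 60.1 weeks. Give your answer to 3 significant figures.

Areal heat capacity C = ρ c_p D = 1020 × 4030 × 19.7 = 8.10×10^7 J/(m^2 K).
τ = C / λ = 8.10×10^7 / 2.93 = 2.76×10^7 s.
Equilibrium anomaly ΔT_eq = F / λ = 59.6 / 2.93 = 20.3 K.
t = 60.1 weeks = 3.63×10^7 s, so t/τ = 1.32.
ΔT(t) = ΔT_eq (1 − e^(−t/τ)) = 20.3 × (1 − e^−1.32) = 14.9 K.

14.9 K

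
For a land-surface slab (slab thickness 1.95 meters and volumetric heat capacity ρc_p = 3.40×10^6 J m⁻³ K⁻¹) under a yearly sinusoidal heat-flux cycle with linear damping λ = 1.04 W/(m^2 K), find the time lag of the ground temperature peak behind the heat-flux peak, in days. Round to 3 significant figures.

Areal heat capacity C = ρc_p × D = 3.40×10^6 × 1.95 = 6.63×10^6 J/(m²·K).
ω = 2π / 3.15×10^7 s = 1.99×10^-7 s⁻¹.
Phase lag φ = arctan(Cω/λ) = arctan(1.32/1.04) = 0.904 rad.
Time lag = φ / ω = 0.904 / 1.99×10^-7 = 4.54×10^6 s = 52.5 days.

52.5 days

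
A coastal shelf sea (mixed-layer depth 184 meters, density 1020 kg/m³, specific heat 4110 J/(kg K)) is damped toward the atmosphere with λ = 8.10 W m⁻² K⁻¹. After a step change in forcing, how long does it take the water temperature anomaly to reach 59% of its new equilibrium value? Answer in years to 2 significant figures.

Areal heat capacity C = ρ c_p D = 1020 × 4110 × 184 = 7.71×10^8 J/(m²·K).
τ = C / λ = 7.71×10^8 / 8.10 = 9.52×10^7 s.
Fraction reached: 1 − e^(−t/τ) = 0.59 ⇒ t = −τ ln(1 − 0.59) = τ × 0.892.
t = 8.49×10^7 s = 2.69 years.

2.7 years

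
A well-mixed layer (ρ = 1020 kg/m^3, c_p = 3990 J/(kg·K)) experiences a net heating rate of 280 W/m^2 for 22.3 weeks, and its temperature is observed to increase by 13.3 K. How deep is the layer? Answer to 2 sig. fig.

Heat input Q = F Δt = 280 × 1.35×10^7 s = 3.78×10^9 J/m².
Required areal heat capacity C = Q / ΔT = 2.84×10^8 J/(m²·K).
Depth D = C / (ρ c_p) = 2.84×10^8 / (1020 × 3990) = 69.8 m.

70 m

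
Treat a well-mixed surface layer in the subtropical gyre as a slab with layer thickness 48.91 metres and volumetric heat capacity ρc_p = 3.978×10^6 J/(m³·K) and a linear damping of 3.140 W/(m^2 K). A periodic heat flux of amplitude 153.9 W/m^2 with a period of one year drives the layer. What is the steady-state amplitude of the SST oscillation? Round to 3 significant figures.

Areal heat capacity C = ρc_p × D = 3.978×10^6 × 48.91 = 1.95×10^8 J/(m^2 K).
Angular frequency ω = 2π / T = 2π / 3.15×10^7 s = 1.99×10^-7 s⁻¹.
√((Cω)² + λ²) = √((38.8)² + 3.140²) = 38.9 W/(m²·K).
Amplitude A = F₀ / √((Cω)²+λ²) = 153.9 / 38.9 = 3.96 K.

3.96 K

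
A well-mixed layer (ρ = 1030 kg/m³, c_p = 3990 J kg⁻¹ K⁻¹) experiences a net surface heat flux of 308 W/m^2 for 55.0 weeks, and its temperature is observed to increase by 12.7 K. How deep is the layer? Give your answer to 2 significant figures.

200 m

Heat input Q = F Δt = 308 × 3.33×10^7 s = 1.02×10^10 J/m².
Required areal heat capacity C = Q / ΔT = 8.07×10^8 J/(m²·K).
Depth D = C / (ρ c_p) = 8.07×10^8 / (1030 × 3990) = 196 m.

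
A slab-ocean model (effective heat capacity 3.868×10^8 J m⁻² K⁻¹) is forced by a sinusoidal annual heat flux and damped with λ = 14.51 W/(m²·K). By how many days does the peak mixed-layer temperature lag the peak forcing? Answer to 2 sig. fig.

80 days

Areal heat capacity C = 3.868×10^8 J m⁻² K⁻¹ (given).
ω = 2π / 3.15×10^7 s = 1.99×10^-7 s⁻¹.
Phase lag φ = arctan(Cω/λ) = arctan(77.1/14.51) = 1.38 rad.
Time lag = φ / ω = 1.38 / 1.99×10^-7 = 6.95×10^6 s = 80.4 days.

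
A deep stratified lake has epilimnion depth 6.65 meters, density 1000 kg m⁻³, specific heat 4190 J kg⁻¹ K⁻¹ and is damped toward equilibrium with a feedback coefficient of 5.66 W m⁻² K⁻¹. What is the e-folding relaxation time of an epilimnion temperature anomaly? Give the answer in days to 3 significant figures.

Areal heat capacity C = ρ c_p D = 1000 × 4190 × 6.65 = 2.79×10^7 J/(m²·K).
Relaxation time τ = C / λ = 2.79×10^7 / 5.66 = 4.92×10^6 s.
In days: 4.92×10^6 s / (86400 s/day) = 57.0 days.

57.0 days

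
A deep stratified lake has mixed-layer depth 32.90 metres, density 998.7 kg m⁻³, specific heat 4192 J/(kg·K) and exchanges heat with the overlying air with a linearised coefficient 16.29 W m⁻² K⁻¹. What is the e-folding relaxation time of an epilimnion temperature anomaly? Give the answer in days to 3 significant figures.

Areal heat capacity C = ρ c_p D = 998.7 × 4192 × 32.90 = 1.38×10^8 J m⁻² K⁻¹.
Relaxation time τ = C / λ = 1.38×10^8 / 16.29 = 8.46×10^6 s.
In days: 8.46×10^6 s / (86400 s/day) = 97.9 days.

97.9 days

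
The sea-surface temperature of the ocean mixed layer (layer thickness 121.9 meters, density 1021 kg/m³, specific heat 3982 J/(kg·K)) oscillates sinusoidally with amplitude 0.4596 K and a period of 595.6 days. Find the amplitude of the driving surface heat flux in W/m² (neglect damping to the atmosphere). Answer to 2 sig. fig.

Areal heat capacity C = ρ c_p D = 1021 × 3982 × 121.9 = 4.96×10^8 J/(m²·K).
ω = 2π / 5.15×10^7 s = 1.22×10^-7 s⁻¹.
Cω = 4.96×10^8 × 1.22×10^-7 = 60.5 W/(m²·K).
F₀ = A × Cω = 0.4596 × 60.5 = 27.8 W/m².

28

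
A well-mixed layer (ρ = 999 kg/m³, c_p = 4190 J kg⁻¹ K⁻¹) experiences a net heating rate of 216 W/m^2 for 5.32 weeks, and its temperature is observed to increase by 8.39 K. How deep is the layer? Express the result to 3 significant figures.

19.8 m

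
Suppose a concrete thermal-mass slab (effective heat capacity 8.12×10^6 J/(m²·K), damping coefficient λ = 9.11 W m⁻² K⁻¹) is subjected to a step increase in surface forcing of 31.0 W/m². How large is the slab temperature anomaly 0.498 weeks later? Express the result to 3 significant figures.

Areal heat capacity C = 8.12×10^6 J/(m²·K) (given).
τ = C / λ = 8.12×10^6 / 9.11 = 8.91×10^5 s.
Equilibrium anomaly ΔT_eq = F / λ = 31.0 / 9.11 = 3.40 K.
t = 0.498 weeks = 3.01×10^5 s, so t/τ = 0.338.
ΔT(t) = ΔT_eq (1 − e^(−t/τ)) = 3.40 × (1 − e^−0.338) = 0.976 K.

0.976 K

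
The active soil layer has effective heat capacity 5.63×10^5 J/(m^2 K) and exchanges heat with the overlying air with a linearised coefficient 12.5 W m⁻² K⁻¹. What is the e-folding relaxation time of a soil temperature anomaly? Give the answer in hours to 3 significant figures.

Areal heat capacity C = 5.63×10^5 J/(m^2 K) (given).
Relaxation time τ = C / λ = 5.63×10^5 / 12.5 = 45000 s.
In hours: 45000 s / (3600 s/hour) = 12.5 hours.

12.5 hours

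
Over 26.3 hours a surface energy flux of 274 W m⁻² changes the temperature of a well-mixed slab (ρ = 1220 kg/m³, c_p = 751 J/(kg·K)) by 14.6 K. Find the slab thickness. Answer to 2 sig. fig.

1.9 m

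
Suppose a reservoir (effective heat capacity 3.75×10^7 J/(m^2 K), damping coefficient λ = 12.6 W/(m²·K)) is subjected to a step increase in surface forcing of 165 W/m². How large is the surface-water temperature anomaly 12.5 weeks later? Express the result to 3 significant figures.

Areal heat capacity C = 3.75×10^7 J/(m^2 K) (given).
τ = C / λ = 3.75×10^7 / 12.6 = 2.98×10^6 s.
Equilibrium anomaly ΔT_eq = F / λ = 165 / 12.6 = 13.1 K.
t = 12.5 weeks = 7.56×10^6 s, so t/τ = 2.54.
ΔT(t) = ΔT_eq (1 − e^(−t/τ)) = 13.1 × (1 − e^−2.54) = 12.1 K.

12.1 K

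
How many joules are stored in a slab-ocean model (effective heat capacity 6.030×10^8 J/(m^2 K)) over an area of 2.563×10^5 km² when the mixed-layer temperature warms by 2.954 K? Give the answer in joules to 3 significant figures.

4.57×10^20 J

Areal heat capacity C = 6.030×10^8 J/(m^2 K) (given).
Heat per unit area: q = C ΔT = 6.03×10^8 × 2.954 = 1.78×10^9 J/m².
Total heat: Q = q × A = 1.78×10^9 × (2.563×10^5 × 10⁶ m²) = 4.57×10^20 J.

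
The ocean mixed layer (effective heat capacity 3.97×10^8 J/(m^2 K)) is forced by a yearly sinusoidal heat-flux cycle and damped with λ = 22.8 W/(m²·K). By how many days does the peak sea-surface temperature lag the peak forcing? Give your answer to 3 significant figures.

74.9 days

Areal heat capacity C = 3.97×10^8 J/(m^2 K) (given).
ω = 2π / 3.15×10^7 s = 1.99×10^-7 s⁻¹.
Phase lag φ = arctan(Cω/λ) = arctan(79.1/22.8) = 1.29 rad.
Time lag = φ / ω = 1.29 / 1.99×10^-7 = 6.48×10^6 s = 74.9 days.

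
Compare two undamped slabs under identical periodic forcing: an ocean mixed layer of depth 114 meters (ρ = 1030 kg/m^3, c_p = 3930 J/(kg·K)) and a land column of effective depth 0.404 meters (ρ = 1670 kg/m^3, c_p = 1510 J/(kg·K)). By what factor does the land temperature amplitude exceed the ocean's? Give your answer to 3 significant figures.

C_ocean = 1030 × 3930 × 114 = 4.61×10^8 J/(m²·K).
C_land = 1670 × 1510 × 0.404 = 1.02×10^6 J/(m²·K).
Undamped amplitude ∝ 1/C, so A_land/A_ocean = C_ocean/C_land = 453.

453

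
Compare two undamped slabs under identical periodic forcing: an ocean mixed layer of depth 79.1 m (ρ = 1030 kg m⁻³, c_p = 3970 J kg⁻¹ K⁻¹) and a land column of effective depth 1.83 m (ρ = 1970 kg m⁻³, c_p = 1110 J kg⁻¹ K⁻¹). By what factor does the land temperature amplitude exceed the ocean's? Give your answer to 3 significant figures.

80.8

C_ocean = 1030 × 3970 × 79.1 = 3.23×10^8 J/(m²·K).
C_land = 1970 × 1110 × 1.83 = 4.00×10^6 J/(m²·K).
Undamped amplitude ∝ 1/C, so A_land/A_ocean = C_ocean/C_land = 80.8.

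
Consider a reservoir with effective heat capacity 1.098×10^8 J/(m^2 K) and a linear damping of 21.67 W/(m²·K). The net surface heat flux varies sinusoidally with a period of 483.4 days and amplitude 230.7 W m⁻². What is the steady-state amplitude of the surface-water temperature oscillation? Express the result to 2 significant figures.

8.5 K

Areal heat capacity C = 1.098×10^8 J/(m^2 K) (given).
Angular frequency ω = 2π / T = 2π / 4.18×10^7 s = 1.50×10^-7 s⁻¹.
√((Cω)² + λ²) = √((16.5)² + 21.67²) = 27.2 W/(m²·K).
Amplitude A = F₀ / √((Cω)²+λ²) = 230.7 / 27.2 = 8.47 K.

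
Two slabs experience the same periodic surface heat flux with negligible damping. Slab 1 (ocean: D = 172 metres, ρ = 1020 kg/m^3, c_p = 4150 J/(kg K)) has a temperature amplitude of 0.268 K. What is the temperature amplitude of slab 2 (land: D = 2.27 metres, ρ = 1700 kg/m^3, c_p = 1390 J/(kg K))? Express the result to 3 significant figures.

36.4 K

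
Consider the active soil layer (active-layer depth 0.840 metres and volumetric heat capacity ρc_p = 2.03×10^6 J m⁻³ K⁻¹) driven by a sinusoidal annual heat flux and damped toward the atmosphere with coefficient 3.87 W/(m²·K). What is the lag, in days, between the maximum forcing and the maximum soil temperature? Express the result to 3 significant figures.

5.09 days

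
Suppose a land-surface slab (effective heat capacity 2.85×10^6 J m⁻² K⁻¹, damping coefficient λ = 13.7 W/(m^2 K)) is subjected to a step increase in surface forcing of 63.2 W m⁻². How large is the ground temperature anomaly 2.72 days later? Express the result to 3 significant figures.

3.12 K

Areal heat capacity C = 2.85×10^6 J m⁻² K⁻¹ (given).
τ = C / λ = 2.85×10^6 / 13.7 = 2.08×10^5 s.
Equilibrium anomaly ΔT_eq = F / λ = 63.2 / 13.7 = 4.61 K.
t = 2.72 days = 2.35×10^5 s, so t/τ = 1.13.
ΔT(t) = ΔT_eq (1 − e^(−t/τ)) = 4.61 × (1 − e^−1.13) = 3.12 K.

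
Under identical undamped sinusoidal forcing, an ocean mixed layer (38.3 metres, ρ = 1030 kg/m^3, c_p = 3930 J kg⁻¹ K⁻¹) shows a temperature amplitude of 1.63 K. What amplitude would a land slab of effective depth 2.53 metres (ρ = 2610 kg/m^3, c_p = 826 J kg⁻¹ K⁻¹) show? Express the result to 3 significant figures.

C_ocean = 1.55×10^8 J/(m²·K); C_land = 5.45×10^6 J/(m²·K).
A ∝ 1/C ⇒ A_land = A_ocean × C_ocean/C_land = 1.63 × 28.4 = 46.3 K.

46.3 K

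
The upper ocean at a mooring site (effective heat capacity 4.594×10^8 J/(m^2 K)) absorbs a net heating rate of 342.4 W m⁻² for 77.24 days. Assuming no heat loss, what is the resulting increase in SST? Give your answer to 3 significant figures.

4.97 K

Areal heat capacity C = 4.594×10^8 J/(m^2 K) (given).
Net heat input Q = F Δt = 342.4 × (77.24 days × 86400 s/day) = 2.29×10^9 J/m².
ΔT = Q / C = 2.29×10^9 / 4.59×10^8 = 4.97 K.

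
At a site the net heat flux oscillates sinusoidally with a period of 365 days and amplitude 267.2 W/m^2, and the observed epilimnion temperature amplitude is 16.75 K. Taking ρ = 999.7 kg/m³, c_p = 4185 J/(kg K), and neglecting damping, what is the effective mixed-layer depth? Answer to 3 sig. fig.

19.1 m

ω = 2π / 3.15×10^7 s = 1.99×10^-7 s⁻¹.
Required C = F₀ / (A ω) = 267.2 / (16.75 × 1.99×10^-7) = 8.01×10^7 J/(m²·K).
D = C / (ρ c_p) = 8.01×10^7 / (999.7 × 4185) = 19.1 m.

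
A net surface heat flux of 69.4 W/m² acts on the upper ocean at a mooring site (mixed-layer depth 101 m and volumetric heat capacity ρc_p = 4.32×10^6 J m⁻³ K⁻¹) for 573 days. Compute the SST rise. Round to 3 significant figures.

7.87 K

Areal heat capacity C = ρc_p × D = 4.32×10^6 × 101 = 4.36×10^8 J/(m^2 K).
Net heat input Q = F Δt = 69.4 × (573 days × 86400 s/day) = 3.44×10^9 J/m².
ΔT = Q / C = 3.44×10^9 / 4.36×10^8 = 7.87 K.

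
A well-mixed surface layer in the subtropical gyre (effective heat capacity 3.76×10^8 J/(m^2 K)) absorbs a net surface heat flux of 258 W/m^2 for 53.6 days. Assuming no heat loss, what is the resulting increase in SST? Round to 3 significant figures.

3.18 K

Areal heat capacity C = 3.76×10^8 J/(m^2 K) (given).
Net heat input Q = F Δt = 258 × (53.6 days × 86400 s/day) = 1.19×10^9 J/m².
ΔT = Q / C = 1.19×10^9 / 3.76×10^8 = 3.18 K.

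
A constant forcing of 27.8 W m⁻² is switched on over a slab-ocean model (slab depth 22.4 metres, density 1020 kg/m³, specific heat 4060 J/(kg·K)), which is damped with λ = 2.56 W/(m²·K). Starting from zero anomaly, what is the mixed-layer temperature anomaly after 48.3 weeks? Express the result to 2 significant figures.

Areal heat capacity C = ρ c_p D = 1020 × 4060 × 22.4 = 9.28×10^7 J/(m²·K).
τ = C / λ = 9.28×10^7 / 2.56 = 3.62×10^7 s.
Equilibrium anomaly ΔT_eq = F / λ = 27.8 / 2.56 = 10.9 K.
t = 48.3 weeks = 2.92×10^7 s, so t/τ = 0.806.
ΔT(t) = ΔT_eq (1 − e^(−t/τ)) = 10.9 × (1 − e^−0.806) = 6.01 K.

6.0 K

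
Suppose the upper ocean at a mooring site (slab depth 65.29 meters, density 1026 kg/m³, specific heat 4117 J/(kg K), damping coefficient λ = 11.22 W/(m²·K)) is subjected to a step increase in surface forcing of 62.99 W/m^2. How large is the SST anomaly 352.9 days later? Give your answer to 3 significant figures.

3.99 K

Areal heat capacity C = ρ c_p D = 1026 × 4117 × 65.29 = 2.76×10^8 J/(m²·K).
τ = C / λ = 2.76×10^8 / 11.22 = 2.46×10^7 s.
Equilibrium anomaly ΔT_eq = F / λ = 62.99 / 11.22 = 5.61 K.
t = 352.9 days = 3.05×10^7 s, so t/τ = 1.24.
ΔT(t) = ΔT_eq (1 − e^(−t/τ)) = 5.61 × (1 − e^−1.24) = 3.99 K.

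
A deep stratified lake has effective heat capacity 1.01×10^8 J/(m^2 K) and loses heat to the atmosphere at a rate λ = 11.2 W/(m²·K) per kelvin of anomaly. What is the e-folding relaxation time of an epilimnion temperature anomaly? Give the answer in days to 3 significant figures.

104 days

Areal heat capacity C = 1.01×10^8 J/(m^2 K) (given).
Relaxation time τ = C / λ = 1.01×10^8 / 11.2 = 9.02×10^6 s.
In days: 9.02×10^6 s / (86400 s/day) = 104 days.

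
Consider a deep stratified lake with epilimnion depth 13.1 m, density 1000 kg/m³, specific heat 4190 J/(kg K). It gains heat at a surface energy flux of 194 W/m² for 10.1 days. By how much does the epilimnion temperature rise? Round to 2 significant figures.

Areal heat capacity C = ρ c_p D = 1000 × 4190 × 13.1 = 5.49×10^7 J/(m²·K).
Net heat input Q = F Δt = 194 × (10.1 days × 86400 s/day) = 1.69×10^8 J/m².
ΔT = Q / C = 1.69×10^8 / 5.49×10^7 = 3.08 K.

3.1 K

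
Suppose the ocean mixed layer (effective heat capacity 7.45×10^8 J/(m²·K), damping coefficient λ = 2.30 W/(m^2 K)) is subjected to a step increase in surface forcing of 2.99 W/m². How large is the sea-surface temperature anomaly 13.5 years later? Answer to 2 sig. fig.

Areal heat capacity C = 7.45×10^8 J/(m²·K) (given).
τ = C / λ = 7.45×10^8 / 2.30 = 3.24×10^8 s.
Equilibrium anomaly ΔT_eq = F / λ = 2.99 / 2.30 = 1.30 K.
t = 13.5 years = 4.26×10^8 s, so t/τ = 1.32.
ΔT(t) = ΔT_eq (1 − e^(−t/τ)) = 1.30 × (1 − e^−1.32) = 0.951 K.

0.95 K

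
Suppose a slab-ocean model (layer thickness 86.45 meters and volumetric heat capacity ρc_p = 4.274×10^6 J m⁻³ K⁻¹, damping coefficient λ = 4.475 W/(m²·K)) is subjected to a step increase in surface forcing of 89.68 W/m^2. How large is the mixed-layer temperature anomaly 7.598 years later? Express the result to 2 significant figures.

19 K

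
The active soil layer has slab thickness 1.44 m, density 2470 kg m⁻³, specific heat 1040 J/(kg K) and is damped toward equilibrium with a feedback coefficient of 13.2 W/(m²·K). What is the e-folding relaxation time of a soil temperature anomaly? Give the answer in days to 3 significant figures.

3.24 days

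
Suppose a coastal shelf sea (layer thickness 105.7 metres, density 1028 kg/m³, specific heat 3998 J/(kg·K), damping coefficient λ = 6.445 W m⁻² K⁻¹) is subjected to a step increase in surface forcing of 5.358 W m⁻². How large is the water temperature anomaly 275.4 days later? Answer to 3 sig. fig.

Areal heat capacity C = ρ c_p D = 1028 × 3998 × 105.7 = 4.34×10^8 J/(m^2 K).
τ = C / λ = 4.34×10^8 / 6.445 = 6.74×10^7 s.
Equilibrium anomaly ΔT_eq = F / λ = 5.358 / 6.445 = 0.831 K.
t = 275.4 days = 2.38×10^7 s, so t/τ = 0.353.
ΔT(t) = ΔT_eq (1 − e^(−t/τ)) = 0.831 × (1 − e^−0.353) = 0.247 K.

0.247 K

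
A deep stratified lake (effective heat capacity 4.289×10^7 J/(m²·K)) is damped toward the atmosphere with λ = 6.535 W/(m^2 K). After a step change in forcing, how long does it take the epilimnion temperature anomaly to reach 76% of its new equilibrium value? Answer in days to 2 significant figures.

Areal heat capacity C = 4.289×10^7 J/(m²·K) (given).
τ = C / λ = 4.29×10^7 / 6.535 = 6.56×10^6 s.
Fraction reached: 1 − e^(−t/τ) = 0.76 ⇒ t = −τ ln(1 − 0.76) = τ × 1.43.
t = 9.37×10^6 s = 108 days.

110 days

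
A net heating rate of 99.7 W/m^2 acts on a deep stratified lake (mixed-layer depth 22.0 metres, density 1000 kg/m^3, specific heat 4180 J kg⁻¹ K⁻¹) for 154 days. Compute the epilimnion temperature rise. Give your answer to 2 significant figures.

Areal heat capacity C = ρ c_p D = 1000 × 4180 × 22.0 = 9.20×10^7 J m⁻² K⁻¹.
Net heat input Q = F Δt = 99.7 × (154 days × 86400 s/day) = 1.33×10^9 J/m².
ΔT = Q / C = 1.33×10^9 / 9.20×10^7 = 14.4 K.

14 K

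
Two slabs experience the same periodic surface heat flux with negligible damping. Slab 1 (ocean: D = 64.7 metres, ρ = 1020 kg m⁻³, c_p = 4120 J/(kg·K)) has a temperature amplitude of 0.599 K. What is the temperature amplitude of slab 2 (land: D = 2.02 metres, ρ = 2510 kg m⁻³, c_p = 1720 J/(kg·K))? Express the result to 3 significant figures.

18.7 K

C_ocean = 2.72×10^8 J/(m²·K); C_land = 8.72×10^6 J/(m²·K).
A ∝ 1/C ⇒ A_land = A_ocean × C_ocean/C_land = 0.599 × 31.2 = 18.7 K.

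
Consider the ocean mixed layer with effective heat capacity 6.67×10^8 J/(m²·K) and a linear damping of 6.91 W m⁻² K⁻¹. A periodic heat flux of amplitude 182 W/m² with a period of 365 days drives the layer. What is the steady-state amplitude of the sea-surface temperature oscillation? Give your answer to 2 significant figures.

1.4 K

Areal heat capacity C = 6.67×10^8 J/(m²·K) (given).
Angular frequency ω = 2π / T = 2π / 3.15×10^7 s = 1.99×10^-7 s⁻¹.
√((Cω)² + λ²) = √((133)² + 6.91²) = 133 W/(m²·K).
Amplitude A = F₀ / √((Cω)²+λ²) = 182 / 133 = 1.37 K.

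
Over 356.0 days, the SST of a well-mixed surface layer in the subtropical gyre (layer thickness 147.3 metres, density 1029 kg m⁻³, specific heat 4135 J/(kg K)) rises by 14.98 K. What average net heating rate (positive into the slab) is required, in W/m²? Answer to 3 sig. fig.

305

Areal heat capacity C = ρ c_p D = 1029 × 4135 × 147.3 = 6.27×10^8 J/(m²·K).
Required heat per unit area: Q = C ΔT = 6.27×10^8 × 14.98 = 9.39×10^9 J/m².
Flux F = Q / Δt = 9.39×10^9 / 3.08×10^7 s = 305 W/m².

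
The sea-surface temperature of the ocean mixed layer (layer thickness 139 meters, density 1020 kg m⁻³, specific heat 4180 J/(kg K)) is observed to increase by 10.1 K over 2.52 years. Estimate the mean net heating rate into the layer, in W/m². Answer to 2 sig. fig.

75

Areal heat capacity C = ρ c_p D = 1020 × 4180 × 139 = 5.93×10^8 J/(m^2 K).
Required heat per unit area: Q = C ΔT = 5.93×10^8 × 10.1 = 5.99×10^9 J/m².
Flux F = Q / Δt = 5.99×10^9 / 7.95×10^7 s = 75.3 W/m².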